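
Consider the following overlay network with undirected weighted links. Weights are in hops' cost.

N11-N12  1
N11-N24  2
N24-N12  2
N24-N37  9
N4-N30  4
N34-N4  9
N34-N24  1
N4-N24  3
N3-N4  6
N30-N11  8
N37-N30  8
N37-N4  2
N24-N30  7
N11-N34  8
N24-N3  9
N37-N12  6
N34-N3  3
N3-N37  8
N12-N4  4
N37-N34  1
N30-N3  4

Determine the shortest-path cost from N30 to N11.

8 hops' cost

Enumerating some paths:
N30 - N11: 8 = 8
N30 - N24 - N11: 7+2 = 9
N30 - N4 - N24 - N11: 4+3+2 = 9
N30 - N4 - N12 - N11: 4+4+1 = 9
The minimum is 8 hops' cost via N30 - N11.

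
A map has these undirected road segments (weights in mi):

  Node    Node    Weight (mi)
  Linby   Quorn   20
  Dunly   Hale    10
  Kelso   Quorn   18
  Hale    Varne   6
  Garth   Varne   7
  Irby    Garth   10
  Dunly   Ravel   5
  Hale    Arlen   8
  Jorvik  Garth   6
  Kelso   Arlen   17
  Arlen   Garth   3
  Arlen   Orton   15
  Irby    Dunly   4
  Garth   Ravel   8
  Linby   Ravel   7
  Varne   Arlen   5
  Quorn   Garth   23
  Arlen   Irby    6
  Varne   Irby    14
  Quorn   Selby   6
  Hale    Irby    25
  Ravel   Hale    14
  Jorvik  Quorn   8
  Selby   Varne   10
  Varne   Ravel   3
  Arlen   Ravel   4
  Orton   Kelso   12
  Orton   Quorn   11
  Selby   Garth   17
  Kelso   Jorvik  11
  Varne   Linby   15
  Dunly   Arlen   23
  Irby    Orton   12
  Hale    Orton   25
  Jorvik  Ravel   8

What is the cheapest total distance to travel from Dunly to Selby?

18 mi

Settle nodes by increasing distance from Dunly:
Dunly: 0
Irby: 4  (via Dunly)
Ravel: 5  (via Dunly)
Varne: 8  (via Ravel)
Arlen: 9  (via Ravel)
Hale: 10  (via Dunly)
Garth: 12  (via Arlen)
Linby: 12  (via Ravel)
Jorvik: 13  (via Ravel)
Orton: 16  (via Irby)
Selby: 18  (via Varne)
Shortest route: Dunly–Ravel–Varne–Selby = 18 mi.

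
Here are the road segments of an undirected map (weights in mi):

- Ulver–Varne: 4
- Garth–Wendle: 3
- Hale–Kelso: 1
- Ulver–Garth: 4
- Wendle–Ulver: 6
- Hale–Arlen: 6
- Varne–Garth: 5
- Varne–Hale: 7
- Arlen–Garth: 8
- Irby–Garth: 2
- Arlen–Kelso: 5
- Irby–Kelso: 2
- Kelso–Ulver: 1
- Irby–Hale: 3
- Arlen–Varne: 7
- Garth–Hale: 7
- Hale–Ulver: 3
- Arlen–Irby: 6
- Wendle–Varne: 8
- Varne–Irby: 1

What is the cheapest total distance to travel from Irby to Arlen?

6 mi

Shortest distances from Irby:
Irby: 0
Varne: 1  (via Irby)
Garth: 2  (via Irby)
Kelso: 2  (via Irby)
Hale: 3  (via Irby)
Ulver: 3  (via Kelso)
Wendle: 5  (via Garth)
Arlen: 6  (via Irby)
Shortest route: Irby → Arlen = 6 mi.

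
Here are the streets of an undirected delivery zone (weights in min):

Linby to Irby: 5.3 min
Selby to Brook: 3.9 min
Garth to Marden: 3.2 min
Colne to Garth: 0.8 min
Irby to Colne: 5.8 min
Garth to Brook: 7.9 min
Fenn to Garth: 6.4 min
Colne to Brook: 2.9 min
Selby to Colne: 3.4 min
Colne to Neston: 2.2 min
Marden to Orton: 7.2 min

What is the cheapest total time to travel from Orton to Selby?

Candidate routes:
Orton → Marden → Garth → Colne → Selby: 7.2+3.2+0.8+3.4 = 14.6
Orton → Marden → Garth → Colne → Brook → Selby: 7.2+3.2+0.8+2.9+3.9 = 18
The minimum is 14.6 min via Orton → Marden → Garth → Colne → Selby.

14.6 min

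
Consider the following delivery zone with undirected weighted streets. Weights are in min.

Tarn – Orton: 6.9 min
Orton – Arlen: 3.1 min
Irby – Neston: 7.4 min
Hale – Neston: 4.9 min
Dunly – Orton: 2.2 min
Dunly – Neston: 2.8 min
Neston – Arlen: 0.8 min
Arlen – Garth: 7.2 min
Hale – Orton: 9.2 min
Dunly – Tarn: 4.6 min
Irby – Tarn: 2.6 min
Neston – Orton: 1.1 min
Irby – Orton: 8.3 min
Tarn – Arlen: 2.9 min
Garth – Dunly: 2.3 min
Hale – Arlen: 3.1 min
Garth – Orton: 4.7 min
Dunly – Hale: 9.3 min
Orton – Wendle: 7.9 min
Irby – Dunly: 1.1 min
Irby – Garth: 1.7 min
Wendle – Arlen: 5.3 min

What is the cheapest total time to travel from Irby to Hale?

7.8 min

Shortest distances from Irby:
Irby: 0
Dunly: 1.1  (via Irby)
Garth: 1.7  (via Irby)
Tarn: 2.6  (via Irby)
Orton: 3.3  (via Dunly)
Neston: 3.9  (via Dunly)
Arlen: 4.7  (via Neston)
Hale: 7.8  (via Arlen)
Shortest route: Irby–Dunly–Neston–Arlen–Hale = 7.8 min.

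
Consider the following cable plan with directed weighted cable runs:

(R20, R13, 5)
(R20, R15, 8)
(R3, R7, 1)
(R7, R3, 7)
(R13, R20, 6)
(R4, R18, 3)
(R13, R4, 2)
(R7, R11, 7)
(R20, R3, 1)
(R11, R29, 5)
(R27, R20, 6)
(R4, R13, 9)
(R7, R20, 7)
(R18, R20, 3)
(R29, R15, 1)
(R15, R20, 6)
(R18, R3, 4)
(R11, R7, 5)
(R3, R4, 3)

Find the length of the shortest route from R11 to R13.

Compare a few routes:
R11 → R7 → R20 → R13: 5+7+5 = 17
R11 → R7 → R3 → R4 → R13: 5+7+3+9 = 24
Cheapest is R11 → R7 → R20 → R13 at 17.

17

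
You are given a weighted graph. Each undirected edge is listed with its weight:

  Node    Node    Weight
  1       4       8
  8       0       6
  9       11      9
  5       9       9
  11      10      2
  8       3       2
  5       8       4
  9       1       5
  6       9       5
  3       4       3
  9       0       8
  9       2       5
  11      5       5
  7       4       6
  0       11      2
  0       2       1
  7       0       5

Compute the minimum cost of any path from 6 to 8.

Settle nodes by increasing distance from 6:
6: 0
9: 5  (via 6)
1: 10  (via 9)
2: 10  (via 9)
0: 11  (via 2)
11: 13  (via 0)
5: 14  (via 9)
10: 15  (via 11)
7: 16  (via 0)
8: 17  (via 0)
Shortest route: 6–9–2–0–8 = 17.

17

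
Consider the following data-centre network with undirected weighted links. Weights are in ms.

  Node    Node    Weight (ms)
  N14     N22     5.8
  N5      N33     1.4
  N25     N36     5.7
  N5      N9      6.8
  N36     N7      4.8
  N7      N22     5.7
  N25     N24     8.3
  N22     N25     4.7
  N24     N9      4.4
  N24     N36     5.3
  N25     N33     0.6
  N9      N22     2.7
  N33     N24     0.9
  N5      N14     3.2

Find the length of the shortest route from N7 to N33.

Candidate routes:
N7–N36–N24–N33: 4.8+5.3+0.9 = 11
N7–N36–N25–N33: 4.8+5.7+0.6 = 11.1
N7–N22–N9–N24–N33: 5.7+2.7+4.4+0.9 = 13.7
Cheapest is N7–N36–N24–N33 at 11 ms.

11 ms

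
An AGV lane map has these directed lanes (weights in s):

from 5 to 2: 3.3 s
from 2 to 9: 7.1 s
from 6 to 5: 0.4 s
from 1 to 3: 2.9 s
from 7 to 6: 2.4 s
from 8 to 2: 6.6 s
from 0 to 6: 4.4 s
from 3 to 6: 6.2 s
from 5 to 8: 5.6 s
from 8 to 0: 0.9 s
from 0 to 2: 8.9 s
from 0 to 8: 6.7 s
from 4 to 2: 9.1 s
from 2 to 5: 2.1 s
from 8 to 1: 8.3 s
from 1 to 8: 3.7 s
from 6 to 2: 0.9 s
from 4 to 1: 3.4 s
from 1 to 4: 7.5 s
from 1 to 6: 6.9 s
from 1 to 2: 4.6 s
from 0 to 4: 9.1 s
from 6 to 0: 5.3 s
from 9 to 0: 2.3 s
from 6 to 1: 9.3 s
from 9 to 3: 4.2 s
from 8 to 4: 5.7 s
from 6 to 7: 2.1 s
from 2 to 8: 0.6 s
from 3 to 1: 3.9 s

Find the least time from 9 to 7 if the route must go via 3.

Best 9 to 3: 9 → 3 costing 4.2
Best 3 to 7: 3 → 6 → 7 costing 8.3
Total via 3: 4.2 + 8.3 = 12.5 s.

12.5 s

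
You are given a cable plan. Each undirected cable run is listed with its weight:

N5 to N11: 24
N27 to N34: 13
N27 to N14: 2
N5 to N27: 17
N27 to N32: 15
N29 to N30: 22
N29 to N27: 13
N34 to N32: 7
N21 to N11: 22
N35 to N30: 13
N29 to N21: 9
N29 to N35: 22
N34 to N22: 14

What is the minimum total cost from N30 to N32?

50

Enumerating some paths:
N30 - N29 - N27 - N34 - N32: 22+13+13+7 = 55
N30 - N29 - N27 - N32: 22+13+15 = 50
The minimum is 50 via N30 - N29 - N27 - N32.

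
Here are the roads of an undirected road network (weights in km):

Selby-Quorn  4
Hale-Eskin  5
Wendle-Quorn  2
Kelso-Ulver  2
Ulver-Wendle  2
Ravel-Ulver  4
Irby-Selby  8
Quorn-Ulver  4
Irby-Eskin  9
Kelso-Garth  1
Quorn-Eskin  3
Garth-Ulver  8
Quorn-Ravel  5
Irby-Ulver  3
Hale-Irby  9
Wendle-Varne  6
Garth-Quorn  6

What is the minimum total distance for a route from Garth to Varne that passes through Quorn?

Best Garth to Quorn: Garth–Quorn costing 6
Shortest Quorn→Varne: Quorn–Wendle–Varne = 8
Total via Quorn: 6 + 8 = 14 km.

14 km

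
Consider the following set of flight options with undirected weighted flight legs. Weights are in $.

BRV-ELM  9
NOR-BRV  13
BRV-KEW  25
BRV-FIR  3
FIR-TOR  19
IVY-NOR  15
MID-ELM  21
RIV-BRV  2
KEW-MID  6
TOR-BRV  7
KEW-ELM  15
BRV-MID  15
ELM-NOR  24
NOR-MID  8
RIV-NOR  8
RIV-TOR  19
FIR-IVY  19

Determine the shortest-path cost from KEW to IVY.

Settle nodes by increasing distance from KEW:
KEW: 0
MID: 6  (via KEW)
NOR: 14  (via MID)
ELM: 15  (via KEW)
BRV: 21  (via MID)
RIV: 22  (via NOR)
FIR: 24  (via BRV)
TOR: 28  (via BRV)
IVY: 29  (via NOR)
Shortest route: KEW–MID–NOR–IVY = $29.

$29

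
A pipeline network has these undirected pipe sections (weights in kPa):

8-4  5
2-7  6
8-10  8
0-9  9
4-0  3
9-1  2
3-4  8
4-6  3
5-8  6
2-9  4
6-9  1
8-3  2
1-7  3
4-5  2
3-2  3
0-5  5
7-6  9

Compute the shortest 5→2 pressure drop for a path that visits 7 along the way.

17 kPa

Best 5 to 7: 5–4–6–9–1–7 costing 11
Shortest 7→2: 7–2 = 6
Total via 7: 11 + 6 = 17 kPa.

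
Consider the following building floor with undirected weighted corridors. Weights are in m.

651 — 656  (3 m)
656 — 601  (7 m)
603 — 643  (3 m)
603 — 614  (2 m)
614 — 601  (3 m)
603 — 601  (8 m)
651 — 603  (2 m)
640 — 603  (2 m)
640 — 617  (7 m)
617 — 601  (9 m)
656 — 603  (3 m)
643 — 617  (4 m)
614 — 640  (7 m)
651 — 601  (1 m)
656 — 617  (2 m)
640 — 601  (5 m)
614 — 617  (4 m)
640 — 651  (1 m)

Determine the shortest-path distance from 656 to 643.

Running Dijkstra from 656:
656: 0
617: 2  (via 656)
603: 3  (via 656)
651: 3  (via 656)
601: 4  (via 651)
640: 4  (via 651)
614: 5  (via 603)
643: 6  (via 617)
Shortest route: 656 → 617 → 643 = 6 m.

6 m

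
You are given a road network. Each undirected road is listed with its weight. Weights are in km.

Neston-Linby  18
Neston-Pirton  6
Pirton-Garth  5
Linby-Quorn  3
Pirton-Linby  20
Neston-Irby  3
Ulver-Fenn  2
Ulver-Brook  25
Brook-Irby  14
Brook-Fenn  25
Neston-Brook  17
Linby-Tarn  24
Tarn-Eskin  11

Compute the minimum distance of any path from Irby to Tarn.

45 km

Settle nodes by increasing distance from Irby:
Irby: 0
Neston: 3  (via Irby)
Pirton: 9  (via Neston)
Brook: 14  (via Irby)
Garth: 14  (via Pirton)
Linby: 21  (via Neston)
Quorn: 24  (via Linby)
Fenn: 39  (via Brook)
Ulver: 39  (via Brook)
Tarn: 45  (via Linby)
Shortest route: Irby–Neston–Linby–Tarn = 45 km.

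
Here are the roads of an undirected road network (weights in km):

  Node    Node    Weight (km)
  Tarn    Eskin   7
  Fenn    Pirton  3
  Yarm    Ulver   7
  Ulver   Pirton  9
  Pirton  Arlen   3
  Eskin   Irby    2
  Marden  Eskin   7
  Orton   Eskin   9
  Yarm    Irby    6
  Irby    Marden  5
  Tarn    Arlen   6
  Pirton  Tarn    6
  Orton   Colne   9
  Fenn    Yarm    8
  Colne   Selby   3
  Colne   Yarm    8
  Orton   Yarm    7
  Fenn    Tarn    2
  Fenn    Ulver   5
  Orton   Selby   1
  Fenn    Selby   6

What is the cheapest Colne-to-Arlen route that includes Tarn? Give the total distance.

Shortest Colne→Tarn: Colne–Selby–Fenn–Tarn = 11
Best Tarn to Arlen: Tarn–Arlen costing 6
Total via Tarn: 11 + 6 = 17 km.

17 km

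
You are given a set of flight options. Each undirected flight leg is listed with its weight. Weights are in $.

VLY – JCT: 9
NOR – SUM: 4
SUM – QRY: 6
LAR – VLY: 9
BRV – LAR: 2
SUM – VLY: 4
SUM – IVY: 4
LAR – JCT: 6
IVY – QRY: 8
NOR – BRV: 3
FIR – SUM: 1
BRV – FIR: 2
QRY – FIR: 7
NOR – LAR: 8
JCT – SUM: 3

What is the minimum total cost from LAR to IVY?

$9

Enumerating some paths:
LAR → BRV → FIR → SUM → IVY: 2+2+1+4 = 9
LAR → JCT → SUM → IVY: 6+3+4 = 13
Cheapest is LAR → BRV → FIR → SUM → IVY at $9.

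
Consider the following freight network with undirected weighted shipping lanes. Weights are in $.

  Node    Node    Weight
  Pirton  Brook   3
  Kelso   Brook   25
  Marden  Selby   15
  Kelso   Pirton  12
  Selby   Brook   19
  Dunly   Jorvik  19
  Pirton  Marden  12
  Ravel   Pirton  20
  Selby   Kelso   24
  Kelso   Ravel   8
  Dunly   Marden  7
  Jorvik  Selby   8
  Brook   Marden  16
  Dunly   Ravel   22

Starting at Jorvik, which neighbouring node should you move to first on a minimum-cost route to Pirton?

Enumerating some paths:
Jorvik–Selby–Marden–Brook–Pirton: 8+15+16+3 = 42
Jorvik–Selby–Brook–Pirton: 8+19+3 = 30
Jorvik–Dunly–Marden–Pirton: 19+7+12 = 38
Jorvik–Selby–Marden–Pirton: 8+15+12 = 35
The minimum is $30 via Jorvik–Selby–Brook–Pirton.
So from Jorvik the first move is to Selby.

Selby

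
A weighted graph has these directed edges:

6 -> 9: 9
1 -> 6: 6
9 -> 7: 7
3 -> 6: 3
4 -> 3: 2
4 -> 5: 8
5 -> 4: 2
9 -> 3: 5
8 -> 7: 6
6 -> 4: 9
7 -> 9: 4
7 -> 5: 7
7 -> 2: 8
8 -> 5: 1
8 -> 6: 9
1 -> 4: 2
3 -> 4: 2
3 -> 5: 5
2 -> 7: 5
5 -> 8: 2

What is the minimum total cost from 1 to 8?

Running Dijkstra from 1:
1: 0
4: 2  (via 1)
3: 4  (via 4)
6: 6  (via 1)
5: 9  (via 3)
8: 11  (via 5)
Shortest route: 1 → 4 → 3 → 5 → 8 = 11.

11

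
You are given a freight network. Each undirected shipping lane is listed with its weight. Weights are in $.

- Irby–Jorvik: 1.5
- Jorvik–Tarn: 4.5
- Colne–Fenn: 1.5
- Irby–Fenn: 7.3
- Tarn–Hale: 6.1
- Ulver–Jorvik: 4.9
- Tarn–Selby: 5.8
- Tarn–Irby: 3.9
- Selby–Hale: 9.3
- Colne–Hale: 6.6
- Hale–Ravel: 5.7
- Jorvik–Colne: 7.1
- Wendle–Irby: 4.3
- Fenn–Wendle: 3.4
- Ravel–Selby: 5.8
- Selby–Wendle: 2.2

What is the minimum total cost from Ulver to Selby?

Compare a few routes:
Ulver - Jorvik - Irby - Wendle - Selby: 4.9+1.5+4.3+2.2 = 12.9
Ulver - Jorvik - Tarn - Selby: 4.9+4.5+5.8 = 15.2
Cheapest is Ulver - Jorvik - Irby - Wendle - Selby at $12.9.

$12.9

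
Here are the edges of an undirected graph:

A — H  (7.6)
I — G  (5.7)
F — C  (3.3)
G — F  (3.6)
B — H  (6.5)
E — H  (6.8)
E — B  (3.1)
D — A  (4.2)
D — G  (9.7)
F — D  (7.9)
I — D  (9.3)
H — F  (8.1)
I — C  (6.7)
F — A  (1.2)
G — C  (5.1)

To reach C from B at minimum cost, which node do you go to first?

H

Enumerating some paths:
B - H - F - C: 6.5+8.1+3.3 = 17.9
B - H - A - F - C: 6.5+7.6+1.2+3.3 = 18.6
Cheapest is B - H - F - C at 17.9.
So from B the first move is to H.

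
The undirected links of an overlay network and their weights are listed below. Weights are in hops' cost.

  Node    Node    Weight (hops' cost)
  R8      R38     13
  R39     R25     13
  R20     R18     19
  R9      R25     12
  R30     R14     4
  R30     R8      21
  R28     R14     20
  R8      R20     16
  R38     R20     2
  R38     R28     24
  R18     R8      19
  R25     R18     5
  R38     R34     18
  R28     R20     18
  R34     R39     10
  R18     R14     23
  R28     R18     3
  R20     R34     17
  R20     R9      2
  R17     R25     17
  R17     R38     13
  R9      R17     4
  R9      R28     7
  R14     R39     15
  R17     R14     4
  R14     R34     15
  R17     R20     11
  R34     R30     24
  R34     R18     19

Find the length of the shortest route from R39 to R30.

19 hops' cost

Candidate routes:
R39–R14–R30: 15+4 = 19
R39–R34–R30: 10+24 = 34
R39–R34–R14–R30: 10+15+4 = 29
Cheapest is R39–R14–R30 at 19 hops' cost.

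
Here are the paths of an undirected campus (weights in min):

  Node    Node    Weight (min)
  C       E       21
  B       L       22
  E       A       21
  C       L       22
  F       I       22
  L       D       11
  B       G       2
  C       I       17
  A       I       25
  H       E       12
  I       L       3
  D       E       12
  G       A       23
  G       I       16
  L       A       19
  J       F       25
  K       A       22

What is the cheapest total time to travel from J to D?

Settle nodes by increasing distance from J:
J: 0
F: 25  (via J)
I: 47  (via F)
L: 50  (via I)
D: 61  (via L)
Shortest route: J–F–I–L–D = 61 min.

61 min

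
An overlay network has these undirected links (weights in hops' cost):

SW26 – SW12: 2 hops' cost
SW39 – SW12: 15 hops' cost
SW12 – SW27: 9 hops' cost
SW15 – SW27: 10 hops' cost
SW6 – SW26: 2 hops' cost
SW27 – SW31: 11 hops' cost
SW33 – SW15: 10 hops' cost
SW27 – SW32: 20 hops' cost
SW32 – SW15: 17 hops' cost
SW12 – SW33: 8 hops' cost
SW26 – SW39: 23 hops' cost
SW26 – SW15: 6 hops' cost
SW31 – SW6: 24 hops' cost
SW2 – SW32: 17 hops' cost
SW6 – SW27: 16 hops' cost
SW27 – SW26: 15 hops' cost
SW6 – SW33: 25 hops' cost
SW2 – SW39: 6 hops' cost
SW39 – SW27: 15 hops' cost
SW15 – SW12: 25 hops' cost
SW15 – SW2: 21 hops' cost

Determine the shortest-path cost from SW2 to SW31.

Candidate routes:
SW2 → SW39 → SW12 → SW27 → SW31: 6+15+9+11 = 41
SW2 → SW39 → SW27 → SW31: 6+15+11 = 32
SW2 → SW32 → SW27 → SW31: 17+20+11 = 48
SW2 → SW15 → SW27 → SW31: 21+10+11 = 42
Cheapest is SW2 → SW39 → SW27 → SW31 at 32 hops' cost.

32 hops' cost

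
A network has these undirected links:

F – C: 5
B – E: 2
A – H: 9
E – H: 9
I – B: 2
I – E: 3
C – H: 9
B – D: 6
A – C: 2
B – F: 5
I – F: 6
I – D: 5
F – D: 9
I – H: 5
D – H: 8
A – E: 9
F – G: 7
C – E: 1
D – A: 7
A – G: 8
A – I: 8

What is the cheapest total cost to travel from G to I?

Enumerating some paths:
G - A - C - E - I: 8+2+1+3 = 14
G - F - B - I: 7+5+2 = 14
G - F - I: 7+6 = 13
The minimum is 13 via G - F - I.

13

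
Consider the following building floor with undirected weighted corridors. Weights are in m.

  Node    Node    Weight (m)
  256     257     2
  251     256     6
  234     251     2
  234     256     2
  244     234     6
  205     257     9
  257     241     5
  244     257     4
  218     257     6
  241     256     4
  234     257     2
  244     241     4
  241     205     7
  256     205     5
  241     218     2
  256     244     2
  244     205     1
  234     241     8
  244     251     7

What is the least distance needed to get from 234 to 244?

Compare a few routes:
234–244: 6 = 6
234–256–244: 2+2 = 4
Cheapest is 234–256–244 at 4 m.

4 m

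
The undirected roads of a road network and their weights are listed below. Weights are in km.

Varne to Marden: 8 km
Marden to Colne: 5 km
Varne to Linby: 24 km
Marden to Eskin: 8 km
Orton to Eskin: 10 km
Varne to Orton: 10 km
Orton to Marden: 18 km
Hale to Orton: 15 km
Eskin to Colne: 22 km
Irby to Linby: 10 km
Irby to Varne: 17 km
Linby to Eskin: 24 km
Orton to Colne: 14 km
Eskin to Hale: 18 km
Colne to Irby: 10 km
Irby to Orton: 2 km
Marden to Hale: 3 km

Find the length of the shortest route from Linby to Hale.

27 km

Settle nodes by increasing distance from Linby:
Linby: 0
Irby: 10  (via Linby)
Orton: 12  (via Irby)
Colne: 20  (via Irby)
Eskin: 22  (via Orton)
Varne: 22  (via Orton)
Marden: 25  (via Colne)
Hale: 27  (via Orton)
Shortest route: Linby–Irby–Orton–Hale = 27 km.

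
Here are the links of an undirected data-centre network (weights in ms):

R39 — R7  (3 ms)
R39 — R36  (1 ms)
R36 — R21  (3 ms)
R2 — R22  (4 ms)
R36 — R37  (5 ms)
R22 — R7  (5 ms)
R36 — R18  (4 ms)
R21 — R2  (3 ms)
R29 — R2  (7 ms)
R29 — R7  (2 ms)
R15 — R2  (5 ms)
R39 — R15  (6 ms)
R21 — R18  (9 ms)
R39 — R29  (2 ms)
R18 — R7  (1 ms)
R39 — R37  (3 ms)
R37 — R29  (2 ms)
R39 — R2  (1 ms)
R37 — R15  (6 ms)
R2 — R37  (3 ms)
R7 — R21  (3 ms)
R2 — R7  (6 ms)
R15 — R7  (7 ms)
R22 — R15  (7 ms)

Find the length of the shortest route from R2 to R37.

Compare a few routes:
R2 → R39 → R37: 1+3 = 4
R2 → R37: 3 = 3
Cheapest is R2 → R37 at 3 ms.

3 ms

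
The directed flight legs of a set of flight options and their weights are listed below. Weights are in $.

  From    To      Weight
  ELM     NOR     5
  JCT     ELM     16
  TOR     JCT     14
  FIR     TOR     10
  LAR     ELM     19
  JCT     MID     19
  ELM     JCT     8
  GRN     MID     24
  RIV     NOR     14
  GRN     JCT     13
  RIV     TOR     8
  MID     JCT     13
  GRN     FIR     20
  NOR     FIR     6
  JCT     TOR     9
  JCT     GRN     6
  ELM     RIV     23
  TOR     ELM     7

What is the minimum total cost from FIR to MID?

Candidate routes:
FIR → TOR → ELM → JCT → MID: 10+7+8+19 = 44
FIR → TOR → JCT → MID: 10+14+19 = 43
The minimum is $43 via FIR → TOR → JCT → MID.

$43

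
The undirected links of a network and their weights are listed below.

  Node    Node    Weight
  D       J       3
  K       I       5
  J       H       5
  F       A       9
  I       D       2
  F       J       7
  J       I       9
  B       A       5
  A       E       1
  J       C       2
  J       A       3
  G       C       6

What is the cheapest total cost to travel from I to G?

13

Enumerating some paths:
I → D → J → C → G: 2+3+2+6 = 13
I → J → C → G: 9+2+6 = 17
The minimum is 13 via I → D → J → C → G.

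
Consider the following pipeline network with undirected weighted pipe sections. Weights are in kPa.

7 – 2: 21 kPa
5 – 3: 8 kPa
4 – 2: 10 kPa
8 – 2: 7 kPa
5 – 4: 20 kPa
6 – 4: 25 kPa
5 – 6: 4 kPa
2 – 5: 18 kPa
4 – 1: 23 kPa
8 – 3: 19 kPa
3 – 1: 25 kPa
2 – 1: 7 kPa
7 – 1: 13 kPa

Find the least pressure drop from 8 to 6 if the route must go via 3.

Best 8 to 3: 8 → 3 costing 19
Shortest 3→6: 3 → 5 → 6 = 12
Total via 3: 19 + 12 = 31 kPa.

31 kPa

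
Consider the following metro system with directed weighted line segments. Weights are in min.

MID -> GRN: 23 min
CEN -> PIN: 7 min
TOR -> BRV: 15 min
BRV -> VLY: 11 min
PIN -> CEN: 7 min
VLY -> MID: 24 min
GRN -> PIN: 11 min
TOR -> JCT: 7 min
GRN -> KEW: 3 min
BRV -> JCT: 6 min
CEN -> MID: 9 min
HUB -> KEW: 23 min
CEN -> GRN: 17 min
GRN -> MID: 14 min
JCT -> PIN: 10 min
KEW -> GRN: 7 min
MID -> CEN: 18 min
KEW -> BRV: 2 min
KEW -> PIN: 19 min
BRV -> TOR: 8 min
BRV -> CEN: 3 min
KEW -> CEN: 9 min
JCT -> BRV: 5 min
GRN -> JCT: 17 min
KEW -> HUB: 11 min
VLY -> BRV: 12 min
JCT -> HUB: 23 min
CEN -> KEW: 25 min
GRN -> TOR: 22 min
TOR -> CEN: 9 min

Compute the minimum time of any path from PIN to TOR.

Settle nodes by increasing distance from PIN:
PIN: 0
CEN: 7  (via PIN)
MID: 16  (via CEN)
GRN: 24  (via CEN)
KEW: 27  (via GRN)
BRV: 29  (via KEW)
JCT: 35  (via BRV)
TOR: 37  (via BRV)
Shortest route: PIN–CEN–GRN–KEW–BRV–TOR = 37 min.

37 min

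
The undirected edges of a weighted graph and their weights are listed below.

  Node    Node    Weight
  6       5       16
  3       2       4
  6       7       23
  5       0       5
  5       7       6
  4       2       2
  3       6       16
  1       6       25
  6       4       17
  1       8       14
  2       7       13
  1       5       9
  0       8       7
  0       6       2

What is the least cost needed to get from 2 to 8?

Compare a few routes:
2 → 4 → 6 → 0 → 8: 2+17+2+7 = 28
2 → 3 → 6 → 0 → 8: 4+16+2+7 = 29
Cheapest is 2 → 4 → 6 → 0 → 8 at 28.

28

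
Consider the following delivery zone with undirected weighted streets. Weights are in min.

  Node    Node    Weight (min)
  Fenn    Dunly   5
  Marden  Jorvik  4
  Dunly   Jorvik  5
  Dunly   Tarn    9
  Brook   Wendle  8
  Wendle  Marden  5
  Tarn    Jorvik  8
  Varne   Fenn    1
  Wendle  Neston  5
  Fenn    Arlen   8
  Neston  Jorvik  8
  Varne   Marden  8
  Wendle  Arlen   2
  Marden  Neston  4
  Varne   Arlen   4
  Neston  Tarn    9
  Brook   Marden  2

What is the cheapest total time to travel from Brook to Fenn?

Shortest distances from Brook:
Brook: 0
Marden: 2  (via Brook)
Jorvik: 6  (via Marden)
Neston: 6  (via Marden)
Wendle: 7  (via Marden)
Arlen: 9  (via Wendle)
Varne: 10  (via Marden)
Dunly: 11  (via Jorvik)
Fenn: 11  (via Varne)
Shortest route: Brook–Marden–Varne–Fenn = 11 min.

11 min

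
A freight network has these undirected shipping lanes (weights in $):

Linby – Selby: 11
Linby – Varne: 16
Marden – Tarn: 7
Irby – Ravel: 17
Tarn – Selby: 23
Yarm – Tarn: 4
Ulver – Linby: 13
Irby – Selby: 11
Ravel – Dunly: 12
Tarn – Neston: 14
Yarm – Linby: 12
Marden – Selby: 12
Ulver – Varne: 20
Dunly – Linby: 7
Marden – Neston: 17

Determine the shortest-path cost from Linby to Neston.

Candidate routes:
Linby–Yarm–Tarn–Marden–Neston: 12+4+7+17 = 40
Linby–Selby–Marden–Neston: 11+12+17 = 40
Linby–Selby–Marden–Tarn–Neston: 11+12+7+14 = 44
Linby–Yarm–Tarn–Neston: 12+4+14 = 30
The minimum is $30 via Linby–Yarm–Tarn–Neston.

$30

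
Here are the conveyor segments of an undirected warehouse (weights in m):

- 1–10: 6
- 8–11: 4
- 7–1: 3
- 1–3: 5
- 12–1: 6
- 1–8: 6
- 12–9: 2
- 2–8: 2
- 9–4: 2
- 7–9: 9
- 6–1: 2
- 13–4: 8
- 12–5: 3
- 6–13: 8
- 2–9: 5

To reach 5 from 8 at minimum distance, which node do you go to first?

Compare a few routes:
8–1–12–5: 6+6+3 = 15
8–2–9–12–5: 2+5+2+3 = 12
The minimum is 12 m via 8–2–9–12–5.
So from 8 the first move is to 2.

2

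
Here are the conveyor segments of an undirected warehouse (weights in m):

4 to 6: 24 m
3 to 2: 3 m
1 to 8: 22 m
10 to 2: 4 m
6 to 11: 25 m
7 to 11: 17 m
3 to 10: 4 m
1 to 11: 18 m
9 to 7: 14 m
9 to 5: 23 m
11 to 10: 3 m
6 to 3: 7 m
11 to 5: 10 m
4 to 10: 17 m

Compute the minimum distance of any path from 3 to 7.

Shortest distances from 3:
3: 0
2: 3  (via 3)
10: 4  (via 3)
6: 7  (via 3)
11: 7  (via 10)
5: 17  (via 11)
4: 21  (via 10)
7: 24  (via 11)
Shortest route: 3–10–11–7 = 24 m.

24 m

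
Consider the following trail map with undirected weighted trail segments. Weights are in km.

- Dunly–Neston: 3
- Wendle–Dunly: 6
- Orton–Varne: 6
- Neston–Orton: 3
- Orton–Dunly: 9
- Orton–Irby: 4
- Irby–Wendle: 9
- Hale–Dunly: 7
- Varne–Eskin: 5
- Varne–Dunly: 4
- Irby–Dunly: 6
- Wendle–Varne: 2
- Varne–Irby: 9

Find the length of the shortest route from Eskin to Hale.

Compare a few routes:
Eskin–Varne–Orton–Neston–Dunly–Hale: 5+6+3+3+7 = 24
Eskin–Varne–Wendle–Dunly–Hale: 5+2+6+7 = 20
Eskin–Varne–Dunly–Hale: 5+4+7 = 16
Cheapest is Eskin–Varne–Dunly–Hale at 16 km.

16 km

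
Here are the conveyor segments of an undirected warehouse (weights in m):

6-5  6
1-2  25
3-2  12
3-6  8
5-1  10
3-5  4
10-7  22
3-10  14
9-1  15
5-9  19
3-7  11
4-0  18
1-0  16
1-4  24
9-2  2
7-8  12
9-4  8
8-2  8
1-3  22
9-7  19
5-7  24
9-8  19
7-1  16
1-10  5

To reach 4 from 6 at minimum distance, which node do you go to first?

3

Enumerating some paths:
6–3–2–9–4: 8+12+2+8 = 30
6–5–9–4: 6+19+8 = 33
6–5–1–9–4: 6+10+15+8 = 39
6–5–3–2–9–4: 6+4+12+2+8 = 32
Cheapest is 6–3–2–9–4 at 30 m.
So from 6 the first move is to 3.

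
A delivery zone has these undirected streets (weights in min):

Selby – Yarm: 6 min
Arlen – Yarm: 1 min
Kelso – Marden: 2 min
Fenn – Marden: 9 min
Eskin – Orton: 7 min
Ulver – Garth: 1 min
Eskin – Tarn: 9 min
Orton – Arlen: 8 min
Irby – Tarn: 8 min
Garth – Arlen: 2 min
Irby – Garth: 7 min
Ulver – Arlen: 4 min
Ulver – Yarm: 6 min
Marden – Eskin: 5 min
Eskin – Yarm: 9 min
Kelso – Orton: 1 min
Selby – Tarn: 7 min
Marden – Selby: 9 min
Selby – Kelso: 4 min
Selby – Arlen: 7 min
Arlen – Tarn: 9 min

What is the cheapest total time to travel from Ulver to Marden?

Compare a few routes:
Ulver → Garth → Arlen → Selby → Kelso → Marden: 1+2+7+4+2 = 16
Ulver → Garth → Arlen → Yarm → Selby → Kelso → Marden: 1+2+1+6+4+2 = 16
Ulver → Garth → Arlen → Orton → Kelso → Marden: 1+2+8+1+2 = 14
Ulver → Arlen → Orton → Kelso → Marden: 4+8+1+2 = 15
Cheapest is Ulver → Garth → Arlen → Orton → Kelso → Marden at 14 min.

14 min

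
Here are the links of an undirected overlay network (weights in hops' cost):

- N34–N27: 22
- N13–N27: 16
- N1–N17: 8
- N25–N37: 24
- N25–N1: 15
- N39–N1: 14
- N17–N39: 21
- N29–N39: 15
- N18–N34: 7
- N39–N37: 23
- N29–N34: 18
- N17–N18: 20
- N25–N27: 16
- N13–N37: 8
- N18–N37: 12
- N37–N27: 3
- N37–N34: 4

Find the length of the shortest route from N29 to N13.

Compare a few routes:
N29 - N34 - N18 - N37 - N13: 18+7+12+8 = 45
N29 - N34 - N37 - N27 - N13: 18+4+3+16 = 41
N29 - N34 - N37 - N13: 18+4+8 = 30
N29 - N39 - N37 - N13: 15+23+8 = 46
Cheapest is N29 - N34 - N37 - N13 at 30 hops' cost.

30 hops' cost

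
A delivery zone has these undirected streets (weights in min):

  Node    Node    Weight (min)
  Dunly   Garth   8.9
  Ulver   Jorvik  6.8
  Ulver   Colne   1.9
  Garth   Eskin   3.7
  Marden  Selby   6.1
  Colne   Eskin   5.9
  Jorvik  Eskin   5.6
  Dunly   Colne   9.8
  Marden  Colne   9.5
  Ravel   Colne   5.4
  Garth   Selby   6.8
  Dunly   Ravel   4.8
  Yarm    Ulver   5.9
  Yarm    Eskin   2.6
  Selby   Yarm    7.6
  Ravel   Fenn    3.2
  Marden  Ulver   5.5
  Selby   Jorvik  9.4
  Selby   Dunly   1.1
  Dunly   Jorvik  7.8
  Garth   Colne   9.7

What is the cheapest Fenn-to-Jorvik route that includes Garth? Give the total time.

Shortest Fenn→Garth: Fenn → Ravel → Dunly → Selby → Garth = 15.9
Best Garth to Jorvik: Garth → Eskin → Jorvik costing 9.3
Total via Garth: 15.9 + 9.3 = 25.2 min.

25.2 min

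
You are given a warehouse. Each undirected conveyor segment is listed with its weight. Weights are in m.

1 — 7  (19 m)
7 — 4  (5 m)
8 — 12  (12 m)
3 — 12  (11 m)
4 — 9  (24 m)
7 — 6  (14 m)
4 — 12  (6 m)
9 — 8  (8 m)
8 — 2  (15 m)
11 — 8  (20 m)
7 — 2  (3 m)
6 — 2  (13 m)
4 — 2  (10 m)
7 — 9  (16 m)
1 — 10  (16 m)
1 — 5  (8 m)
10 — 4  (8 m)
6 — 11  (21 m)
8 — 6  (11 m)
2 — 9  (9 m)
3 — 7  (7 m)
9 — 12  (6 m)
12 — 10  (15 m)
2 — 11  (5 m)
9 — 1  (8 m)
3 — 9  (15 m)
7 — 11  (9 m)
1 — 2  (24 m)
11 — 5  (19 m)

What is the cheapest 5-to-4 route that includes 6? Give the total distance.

Shortest 5→6: 5 → 1 → 9 → 8 → 6 = 35
Best 6 to 4: 6 → 7 → 4 costing 19
Total via 6: 35 + 19 = 54 m.

54 m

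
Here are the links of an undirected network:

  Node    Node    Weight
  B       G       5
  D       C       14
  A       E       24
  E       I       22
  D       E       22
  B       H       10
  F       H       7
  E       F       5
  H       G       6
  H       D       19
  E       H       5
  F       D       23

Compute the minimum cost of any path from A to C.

60

Running Dijkstra from A:
A: 0
E: 24  (via A)
F: 29  (via E)
H: 29  (via E)
G: 35  (via H)
B: 39  (via H)
D: 46  (via E)
I: 46  (via E)
C: 60  (via D)
Shortest route: A–E–D–C = 60.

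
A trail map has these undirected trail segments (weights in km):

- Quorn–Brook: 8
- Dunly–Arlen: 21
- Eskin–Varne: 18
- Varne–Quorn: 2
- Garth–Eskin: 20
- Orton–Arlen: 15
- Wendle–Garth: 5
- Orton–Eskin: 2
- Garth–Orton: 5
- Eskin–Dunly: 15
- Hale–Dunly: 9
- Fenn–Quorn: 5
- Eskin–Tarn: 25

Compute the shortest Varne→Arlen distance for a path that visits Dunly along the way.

Shortest Varne→Dunly: Varne–Eskin–Dunly = 33
Best Dunly to Arlen: Dunly–Arlen costing 21
Total via Dunly: 33 + 21 = 54 km.

54 km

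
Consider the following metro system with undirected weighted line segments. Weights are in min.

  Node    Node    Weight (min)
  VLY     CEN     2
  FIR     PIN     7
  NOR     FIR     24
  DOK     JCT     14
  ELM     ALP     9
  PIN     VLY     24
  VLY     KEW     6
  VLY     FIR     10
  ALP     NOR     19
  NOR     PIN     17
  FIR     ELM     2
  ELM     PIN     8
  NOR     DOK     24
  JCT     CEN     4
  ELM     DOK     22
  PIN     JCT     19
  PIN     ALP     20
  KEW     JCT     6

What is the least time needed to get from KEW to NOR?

40 min

Candidate routes:
KEW - VLY - FIR - ELM - PIN - NOR: 6+10+2+8+17 = 43
KEW - VLY - FIR - NOR: 6+10+24 = 40
KEW - JCT - DOK - NOR: 6+14+24 = 44
KEW - JCT - PIN - NOR: 6+19+17 = 42
The minimum is 40 min via KEW - VLY - FIR - NOR.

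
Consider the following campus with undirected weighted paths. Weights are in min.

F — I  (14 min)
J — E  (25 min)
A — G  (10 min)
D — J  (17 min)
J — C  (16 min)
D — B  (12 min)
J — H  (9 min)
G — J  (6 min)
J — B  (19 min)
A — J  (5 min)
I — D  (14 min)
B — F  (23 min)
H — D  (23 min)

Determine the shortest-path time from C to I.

Running Dijkstra from C:
C: 0
J: 16  (via C)
A: 21  (via J)
G: 22  (via J)
H: 25  (via J)
D: 33  (via J)
B: 35  (via J)
E: 41  (via J)
I: 47  (via D)
Shortest route: C–J–D–I = 47 min.

47 min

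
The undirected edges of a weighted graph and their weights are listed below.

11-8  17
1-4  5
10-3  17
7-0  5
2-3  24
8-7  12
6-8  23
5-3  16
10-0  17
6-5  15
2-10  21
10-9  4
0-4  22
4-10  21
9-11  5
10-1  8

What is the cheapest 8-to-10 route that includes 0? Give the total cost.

34

Best 8 to 0: 8–7–0 costing 17
Best 0 to 10: 0–10 costing 17
Total via 0: 17 + 17 = 34.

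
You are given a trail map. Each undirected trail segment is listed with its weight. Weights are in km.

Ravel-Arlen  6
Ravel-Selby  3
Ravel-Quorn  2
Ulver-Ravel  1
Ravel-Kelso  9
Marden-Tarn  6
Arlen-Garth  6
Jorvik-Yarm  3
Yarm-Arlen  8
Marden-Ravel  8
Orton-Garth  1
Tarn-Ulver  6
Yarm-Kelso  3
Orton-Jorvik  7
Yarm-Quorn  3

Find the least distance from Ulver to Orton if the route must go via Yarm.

Best Ulver to Yarm: Ulver–Ravel–Quorn–Yarm costing 6
Best Yarm to Orton: Yarm–Jorvik–Orton costing 10
Total via Yarm: 6 + 10 = 16 km.

16 km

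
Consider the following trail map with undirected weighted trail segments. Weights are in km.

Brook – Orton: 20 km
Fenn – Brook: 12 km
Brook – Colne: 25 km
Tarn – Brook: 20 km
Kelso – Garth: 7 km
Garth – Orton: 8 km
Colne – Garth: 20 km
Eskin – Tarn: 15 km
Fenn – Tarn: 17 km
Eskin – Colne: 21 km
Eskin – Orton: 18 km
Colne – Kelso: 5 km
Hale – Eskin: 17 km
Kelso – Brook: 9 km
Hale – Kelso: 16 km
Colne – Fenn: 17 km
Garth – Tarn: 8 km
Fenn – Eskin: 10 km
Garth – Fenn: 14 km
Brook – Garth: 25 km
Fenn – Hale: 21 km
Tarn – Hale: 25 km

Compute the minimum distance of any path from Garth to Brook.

16 km

Compare a few routes:
Garth - Kelso - Brook: 7+9 = 16
Garth - Brook: 25 = 25
Cheapest is Garth - Kelso - Brook at 16 km.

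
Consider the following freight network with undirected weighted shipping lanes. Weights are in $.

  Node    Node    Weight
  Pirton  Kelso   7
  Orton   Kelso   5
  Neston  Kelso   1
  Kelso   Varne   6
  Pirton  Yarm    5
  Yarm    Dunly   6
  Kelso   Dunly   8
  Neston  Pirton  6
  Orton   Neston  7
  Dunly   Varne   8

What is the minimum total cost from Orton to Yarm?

$17

Compare a few routes:
Orton → Kelso → Pirton → Yarm: 5+7+5 = 17
Orton → Neston → Pirton → Yarm: 7+6+5 = 18
Orton → Kelso → Dunly → Yarm: 5+8+6 = 19
Cheapest is Orton → Kelso → Pirton → Yarm at $17.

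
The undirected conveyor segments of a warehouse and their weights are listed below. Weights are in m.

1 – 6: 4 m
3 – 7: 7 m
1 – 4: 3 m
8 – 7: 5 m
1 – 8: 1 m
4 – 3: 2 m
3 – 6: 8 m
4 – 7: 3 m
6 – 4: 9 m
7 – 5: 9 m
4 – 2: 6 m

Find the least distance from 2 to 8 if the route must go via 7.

14 m

Best 2 to 7: 2–4–7 costing 9
Best 7 to 8: 7–8 costing 5
Total via 7: 9 + 5 = 14 m.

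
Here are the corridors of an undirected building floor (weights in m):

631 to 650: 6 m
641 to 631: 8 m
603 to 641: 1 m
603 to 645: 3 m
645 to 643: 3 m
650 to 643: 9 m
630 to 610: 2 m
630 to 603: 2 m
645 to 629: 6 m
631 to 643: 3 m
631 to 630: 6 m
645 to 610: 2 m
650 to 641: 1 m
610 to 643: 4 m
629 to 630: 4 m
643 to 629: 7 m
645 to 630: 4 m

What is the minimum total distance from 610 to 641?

Compare a few routes:
610 - 630 - 603 - 641: 2+2+1 = 5
610 - 645 - 603 - 641: 2+3+1 = 6
Cheapest is 610 - 630 - 603 - 641 at 5 m.

5 m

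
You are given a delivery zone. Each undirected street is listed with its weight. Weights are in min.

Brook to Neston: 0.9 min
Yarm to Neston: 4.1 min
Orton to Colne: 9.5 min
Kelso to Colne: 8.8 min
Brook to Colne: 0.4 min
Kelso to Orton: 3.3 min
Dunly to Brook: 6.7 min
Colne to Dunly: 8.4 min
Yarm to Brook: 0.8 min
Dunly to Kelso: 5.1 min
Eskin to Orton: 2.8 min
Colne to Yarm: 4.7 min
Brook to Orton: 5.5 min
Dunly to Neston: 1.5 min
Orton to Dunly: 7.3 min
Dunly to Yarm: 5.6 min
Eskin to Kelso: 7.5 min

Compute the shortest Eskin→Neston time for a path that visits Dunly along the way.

11.6 min

Shortest Eskin→Dunly: Eskin–Orton–Dunly = 10.1
Best Dunly to Neston: Dunly–Neston costing 1.5
Total via Dunly: 10.1 + 1.5 = 11.6 min.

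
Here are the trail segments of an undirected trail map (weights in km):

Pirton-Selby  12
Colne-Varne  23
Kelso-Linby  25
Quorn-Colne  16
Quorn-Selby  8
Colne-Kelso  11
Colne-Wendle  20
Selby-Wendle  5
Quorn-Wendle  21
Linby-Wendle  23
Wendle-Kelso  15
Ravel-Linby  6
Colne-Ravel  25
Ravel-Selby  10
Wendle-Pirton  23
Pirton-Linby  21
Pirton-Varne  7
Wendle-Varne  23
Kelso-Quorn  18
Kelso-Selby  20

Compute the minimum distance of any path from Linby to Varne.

Compare a few routes:
Linby–Ravel–Selby–Wendle–Varne: 6+10+5+23 = 44
Linby–Ravel–Selby–Pirton–Varne: 6+10+12+7 = 35
Linby–Pirton–Varne: 21+7 = 28
Linby–Wendle–Varne: 23+23 = 46
Cheapest is Linby–Pirton–Varne at 28 km.

28 km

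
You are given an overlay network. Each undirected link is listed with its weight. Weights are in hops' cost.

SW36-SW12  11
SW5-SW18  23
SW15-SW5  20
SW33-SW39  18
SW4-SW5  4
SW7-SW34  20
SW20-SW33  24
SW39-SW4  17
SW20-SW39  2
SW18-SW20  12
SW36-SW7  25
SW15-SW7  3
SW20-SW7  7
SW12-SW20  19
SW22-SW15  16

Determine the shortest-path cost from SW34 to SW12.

Settle nodes by increasing distance from SW34:
SW34: 0
SW7: 20  (via SW34)
SW15: 23  (via SW7)
SW20: 27  (via SW7)
SW39: 29  (via SW20)
SW22: 39  (via SW15)
SW18: 39  (via SW20)
SW5: 43  (via SW15)
SW36: 45  (via SW7)
SW4: 46  (via SW39)
SW12: 46  (via SW20)
Shortest route: SW34 → SW7 → SW20 → SW12 = 46 hops' cost.

46 hops' cost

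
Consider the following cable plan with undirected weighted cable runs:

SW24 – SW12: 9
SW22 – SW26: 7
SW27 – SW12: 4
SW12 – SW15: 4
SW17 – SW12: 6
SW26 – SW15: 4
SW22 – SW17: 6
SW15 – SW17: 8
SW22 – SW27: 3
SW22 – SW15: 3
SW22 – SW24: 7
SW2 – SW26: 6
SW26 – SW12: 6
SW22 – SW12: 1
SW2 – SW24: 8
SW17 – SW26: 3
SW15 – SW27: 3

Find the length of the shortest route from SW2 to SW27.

13

Running Dijkstra from SW2:
SW2: 0
SW26: 6  (via SW2)
SW24: 8  (via SW2)
SW17: 9  (via SW26)
SW15: 10  (via SW26)
SW12: 12  (via SW26)
SW22: 13  (via SW26)
SW27: 13  (via SW15)
Shortest route: SW2–SW26–SW15–SW27 = 13.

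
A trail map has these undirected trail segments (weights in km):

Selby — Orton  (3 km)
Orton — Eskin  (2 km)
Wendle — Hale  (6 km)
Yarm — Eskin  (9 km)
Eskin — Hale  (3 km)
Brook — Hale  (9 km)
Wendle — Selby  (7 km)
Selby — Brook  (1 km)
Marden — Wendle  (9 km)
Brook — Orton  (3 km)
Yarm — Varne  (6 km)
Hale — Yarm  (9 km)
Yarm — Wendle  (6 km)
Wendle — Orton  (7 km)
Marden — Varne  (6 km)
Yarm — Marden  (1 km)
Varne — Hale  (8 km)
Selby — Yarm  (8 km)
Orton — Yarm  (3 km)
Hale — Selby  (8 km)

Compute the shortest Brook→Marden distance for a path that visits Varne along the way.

Shortest Brook→Varne: Brook–Orton–Yarm–Varne = 12
Best Varne to Marden: Varne–Marden costing 6
Total via Varne: 12 + 6 = 18 km.

18 km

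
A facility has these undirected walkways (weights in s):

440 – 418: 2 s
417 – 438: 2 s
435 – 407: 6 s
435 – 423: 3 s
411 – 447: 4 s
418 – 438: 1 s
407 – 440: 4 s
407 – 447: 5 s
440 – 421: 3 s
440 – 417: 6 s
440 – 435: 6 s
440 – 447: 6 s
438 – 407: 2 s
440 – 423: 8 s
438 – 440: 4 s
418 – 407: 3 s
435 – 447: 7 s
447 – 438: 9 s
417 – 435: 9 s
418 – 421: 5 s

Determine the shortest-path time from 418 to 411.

12 s

Enumerating some paths:
418–440–447–411: 2+6+4 = 12
418–438–447–411: 1+9+4 = 14
The minimum is 12 s via 418–440–447–411.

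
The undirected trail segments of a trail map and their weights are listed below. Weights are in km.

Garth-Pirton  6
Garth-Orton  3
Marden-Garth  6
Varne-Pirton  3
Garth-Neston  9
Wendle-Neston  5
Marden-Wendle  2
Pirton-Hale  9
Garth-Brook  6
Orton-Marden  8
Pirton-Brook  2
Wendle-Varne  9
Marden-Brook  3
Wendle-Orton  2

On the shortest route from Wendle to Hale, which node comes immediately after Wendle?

Marden

Enumerating some paths:
Wendle - Orton - Garth - Pirton - Hale: 2+3+6+9 = 20
Wendle - Orton - Garth - Brook - Pirton - Hale: 2+3+6+2+9 = 22
Wendle - Varne - Pirton - Hale: 9+3+9 = 21
Wendle - Marden - Brook - Pirton - Hale: 2+3+2+9 = 16
The minimum is 16 km via Wendle - Marden - Brook - Pirton - Hale.
So from Wendle the first move is to Marden.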